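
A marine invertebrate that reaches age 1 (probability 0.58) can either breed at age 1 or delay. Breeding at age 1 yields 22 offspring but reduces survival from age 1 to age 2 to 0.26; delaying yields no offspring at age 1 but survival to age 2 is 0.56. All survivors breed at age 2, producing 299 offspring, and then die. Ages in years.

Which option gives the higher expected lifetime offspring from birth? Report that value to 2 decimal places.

97.12

breed at age 1: R₀ = 0.58 × (22 + 0.26 × 299) = 0.58 × 99.7400 = 57.8492
delay to age 2: R₀ = 0.58 × (0.56 × 299) = 0.58 × 167.4400 = 97.1152
Higher: delay to age 2 (97.1152).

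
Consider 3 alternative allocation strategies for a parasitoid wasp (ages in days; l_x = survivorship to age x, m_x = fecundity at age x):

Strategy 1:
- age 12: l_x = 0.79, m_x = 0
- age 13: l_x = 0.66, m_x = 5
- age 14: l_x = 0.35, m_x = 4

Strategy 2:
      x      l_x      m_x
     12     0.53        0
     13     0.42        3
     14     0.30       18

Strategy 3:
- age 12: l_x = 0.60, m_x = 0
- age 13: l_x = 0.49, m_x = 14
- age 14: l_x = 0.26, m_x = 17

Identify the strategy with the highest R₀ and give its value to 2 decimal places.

11.28

Strategy 1: R₀ = 0.79×0 + 0.66×5 + 0.35×4 = 4.7000
Strategy 2: R₀ = 0.53×0 + 0.42×3 + 0.30×18 = 6.6600
Strategy 3: R₀ = 0.60×0 + 0.49×14 + 0.26×17 = 11.2800
Highest R₀: strategy 3 with 11.2800.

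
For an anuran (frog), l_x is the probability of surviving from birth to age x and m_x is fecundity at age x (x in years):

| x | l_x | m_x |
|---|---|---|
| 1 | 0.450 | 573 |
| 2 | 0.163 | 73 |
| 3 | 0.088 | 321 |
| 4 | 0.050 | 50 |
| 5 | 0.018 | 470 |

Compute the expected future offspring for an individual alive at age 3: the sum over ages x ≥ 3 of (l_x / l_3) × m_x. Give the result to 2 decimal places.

l_3 = 0.088. Conditional survival from age 3 to x is l_x / l_3.
  x=3: (0.088/0.088) × 321 = 321.0000
  x=4: (0.050/0.088) × 50 = 28.4091
  x=5: (0.018/0.088) × 470 = 96.1364
Sum = 321.0000 + 28.4091 + 96.1364 = 445.5455

445.55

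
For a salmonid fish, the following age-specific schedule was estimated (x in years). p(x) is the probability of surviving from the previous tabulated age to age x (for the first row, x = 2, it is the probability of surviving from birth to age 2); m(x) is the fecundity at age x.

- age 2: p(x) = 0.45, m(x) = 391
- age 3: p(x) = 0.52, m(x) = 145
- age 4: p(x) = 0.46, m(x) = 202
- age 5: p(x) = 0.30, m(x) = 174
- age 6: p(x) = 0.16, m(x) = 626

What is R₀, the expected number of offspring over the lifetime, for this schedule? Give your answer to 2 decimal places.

Survivorship from birth: l_x = p_2·p_3·…·p_x.
  l_2 = 0.45000
  l_3 = 0.23400
  l_4 = 0.10764
  l_5 = 0.03229
  l_6 = 0.00517
R₀ = Σ l_x m(x):
  age 2: 0.45000 × 391 = 175.9500
  age 3: 0.23400 × 145 = 33.9300
  age 4: 0.10764 × 202 = 21.7433
  age 5: 0.03229 × 174 = 5.6185
  age 6: 0.00517 × 626 = 3.2364
R₀ = 175.9500 + 33.9300 + 21.7433 + 5.6185 + 3.2364 = 240.4782

240.48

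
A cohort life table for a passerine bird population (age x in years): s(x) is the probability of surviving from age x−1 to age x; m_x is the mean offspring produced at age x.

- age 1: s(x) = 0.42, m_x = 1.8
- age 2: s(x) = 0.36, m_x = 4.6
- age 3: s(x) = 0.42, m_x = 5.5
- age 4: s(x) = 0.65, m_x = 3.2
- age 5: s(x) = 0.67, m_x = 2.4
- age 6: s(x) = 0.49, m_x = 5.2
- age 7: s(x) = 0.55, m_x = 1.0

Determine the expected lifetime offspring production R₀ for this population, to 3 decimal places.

2.077

Survivorship from birth: l_x = s_1·s_2·…·s_x.
  l_1 = 0.42000
  l_2 = 0.15120
  l_3 = 0.06350
  l_4 = 0.04128
  l_5 = 0.02766
  l_6 = 0.01355
  l_7 = 0.00745
R₀ = Σ l_x m_x:
  age 1: 0.42000 × 1.8 = 0.7560
  age 2: 0.15120 × 4.6 = 0.6955
  age 3: 0.06350 × 5.5 = 0.3493
  age 4: 0.04128 × 3.2 = 0.1321
  age 5: 0.02766 × 2.4 = 0.0664
  age 6: 0.01355 × 5.2 = 0.0705
  age 7: 0.00745 × 1.0 = 0.0075
R₀ = 0.7560 + 0.6955 + 0.3493 + 0.1321 + 0.0664 + 0.0705 + 0.0075 = 2.0772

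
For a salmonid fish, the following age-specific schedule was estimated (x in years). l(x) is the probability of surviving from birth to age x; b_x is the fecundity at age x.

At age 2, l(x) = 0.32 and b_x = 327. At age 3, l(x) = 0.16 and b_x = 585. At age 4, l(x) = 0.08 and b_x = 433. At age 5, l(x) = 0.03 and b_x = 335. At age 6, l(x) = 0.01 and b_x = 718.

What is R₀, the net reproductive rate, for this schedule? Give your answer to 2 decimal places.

R₀ = Σ l(x) b_x:
  age 2: 0.32 × 327 = 104.6400
  age 3: 0.16 × 585 = 93.6000
  age 4: 0.08 × 433 = 34.6400
  age 5: 0.03 × 335 = 10.0500
  age 6: 0.01 × 718 = 7.1800
R₀ = 104.6400 + 93.6000 + 34.6400 + 10.0500 + 7.1800 = 250.1100

250.11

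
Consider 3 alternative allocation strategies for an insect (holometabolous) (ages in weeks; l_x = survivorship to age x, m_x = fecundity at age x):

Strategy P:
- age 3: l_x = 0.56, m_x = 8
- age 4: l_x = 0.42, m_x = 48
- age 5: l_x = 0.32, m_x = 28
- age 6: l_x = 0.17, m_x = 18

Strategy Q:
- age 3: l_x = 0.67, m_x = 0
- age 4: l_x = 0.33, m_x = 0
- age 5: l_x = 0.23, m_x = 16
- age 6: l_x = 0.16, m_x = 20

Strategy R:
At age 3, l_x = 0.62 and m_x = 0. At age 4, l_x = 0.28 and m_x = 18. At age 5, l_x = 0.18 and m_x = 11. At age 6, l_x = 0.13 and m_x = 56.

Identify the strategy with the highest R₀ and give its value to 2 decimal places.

Strategy P: R₀ = 0.56×8 + 0.42×48 + 0.32×28 + 0.17×18 = 36.6600
Strategy Q: R₀ = 0.67×0 + 0.33×0 + 0.23×16 + 0.16×20 = 6.8800
Strategy R: R₀ = 0.62×0 + 0.28×18 + 0.18×11 + 0.13×56 = 14.3000
Highest R₀: strategy P with 36.6600.

36.66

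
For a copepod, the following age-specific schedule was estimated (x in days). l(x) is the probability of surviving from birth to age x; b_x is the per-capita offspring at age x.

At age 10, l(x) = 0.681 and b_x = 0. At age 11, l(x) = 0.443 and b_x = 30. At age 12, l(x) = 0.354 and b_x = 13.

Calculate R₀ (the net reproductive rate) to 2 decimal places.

17.89

R₀ = Σ l(x) b_x:
  age 10: 0.681 × 0 = 0.0000
  age 11: 0.443 × 30 = 13.2900
  age 12: 0.354 × 13 = 4.6020
R₀ = 0.0000 + 13.2900 + 4.6020 = 17.8920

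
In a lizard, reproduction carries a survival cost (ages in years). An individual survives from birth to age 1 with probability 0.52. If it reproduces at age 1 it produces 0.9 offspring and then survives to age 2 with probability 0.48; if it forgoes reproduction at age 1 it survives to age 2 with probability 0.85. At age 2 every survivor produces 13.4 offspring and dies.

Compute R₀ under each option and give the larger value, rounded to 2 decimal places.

breed at age 1: R₀ = 0.52 × (0.9 + 0.48 × 13.4) = 0.52 × 7.3320 = 3.8126
delay to age 2: R₀ = 0.52 × (0.85 × 13.4) = 0.52 × 11.3900 = 5.9228
Higher: delay to age 2 (5.9228).

5.92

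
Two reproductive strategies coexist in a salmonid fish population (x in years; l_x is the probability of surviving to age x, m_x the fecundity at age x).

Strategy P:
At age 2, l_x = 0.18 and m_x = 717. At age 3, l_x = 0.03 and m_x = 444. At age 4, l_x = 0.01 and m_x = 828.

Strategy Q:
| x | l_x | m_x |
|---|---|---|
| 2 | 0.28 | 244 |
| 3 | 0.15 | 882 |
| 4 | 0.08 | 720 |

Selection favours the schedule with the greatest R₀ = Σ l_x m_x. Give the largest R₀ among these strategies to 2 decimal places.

258.22

Strategy P: R₀ = 0.18×717 + 0.03×444 + 0.01×828 = 150.6600
Strategy Q: R₀ = 0.28×244 + 0.15×882 + 0.08×720 = 258.2200
Highest R₀: strategy Q with 258.2200.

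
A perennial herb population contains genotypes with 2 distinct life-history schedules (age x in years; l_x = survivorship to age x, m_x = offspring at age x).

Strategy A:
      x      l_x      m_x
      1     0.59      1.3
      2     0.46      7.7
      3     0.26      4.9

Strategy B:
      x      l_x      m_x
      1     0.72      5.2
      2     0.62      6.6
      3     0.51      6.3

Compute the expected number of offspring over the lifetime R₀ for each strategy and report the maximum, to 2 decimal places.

11.05

Strategy A: R₀ = 0.59×1.3 + 0.46×7.7 + 0.26×4.9 = 5.5830
Strategy B: R₀ = 0.72×5.2 + 0.62×6.6 + 0.51×6.3 = 11.0490
Highest R₀: strategy B with 11.0490.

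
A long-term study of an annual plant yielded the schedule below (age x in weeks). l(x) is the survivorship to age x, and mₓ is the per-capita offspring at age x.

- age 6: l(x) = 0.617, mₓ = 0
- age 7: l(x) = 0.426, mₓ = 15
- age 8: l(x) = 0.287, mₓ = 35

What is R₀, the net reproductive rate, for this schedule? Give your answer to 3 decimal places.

R₀ = Σ l(x) mₓ:
  age 6: 0.617 × 0 = 0.0000
  age 7: 0.426 × 15 = 6.3900
  age 8: 0.287 × 35 = 10.0450
R₀ = 0.0000 + 6.3900 + 10.0450 = 16.4350

16.435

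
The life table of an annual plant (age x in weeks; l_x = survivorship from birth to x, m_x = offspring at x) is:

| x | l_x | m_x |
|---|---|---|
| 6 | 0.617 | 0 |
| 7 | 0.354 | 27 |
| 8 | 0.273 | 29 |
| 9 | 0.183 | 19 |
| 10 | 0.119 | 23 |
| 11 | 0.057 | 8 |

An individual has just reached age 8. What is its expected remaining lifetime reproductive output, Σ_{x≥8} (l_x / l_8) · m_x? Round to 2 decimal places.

l_8 = 0.273. Conditional survival from age 8 to x is l_x / l_8.
  x=8: (0.273/0.273) × 29 = 29.0000
  x=9: (0.183/0.273) × 19 = 12.7363
  x=10: (0.119/0.273) × 23 = 10.0256
  x=11: (0.057/0.273) × 8 = 1.6703
Sum = 29.0000 + 12.7363 + 10.0256 + 1.6703 = 53.4322

53.43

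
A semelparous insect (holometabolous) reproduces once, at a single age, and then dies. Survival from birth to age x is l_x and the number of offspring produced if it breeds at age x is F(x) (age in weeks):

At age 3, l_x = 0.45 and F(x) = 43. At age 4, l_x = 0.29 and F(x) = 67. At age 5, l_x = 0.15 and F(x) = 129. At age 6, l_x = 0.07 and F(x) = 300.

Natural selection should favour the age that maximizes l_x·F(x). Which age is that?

6

Expected offspring if breeding at age x = l_x × F(x):
  age 3: 0.45 × 43 = 19.350
  age 4: 0.29 × 67 = 19.430
  age 5: 0.15 × 129 = 19.350
  age 6: 0.07 × 300 = 21.000
Maximum at age 6 (21.000).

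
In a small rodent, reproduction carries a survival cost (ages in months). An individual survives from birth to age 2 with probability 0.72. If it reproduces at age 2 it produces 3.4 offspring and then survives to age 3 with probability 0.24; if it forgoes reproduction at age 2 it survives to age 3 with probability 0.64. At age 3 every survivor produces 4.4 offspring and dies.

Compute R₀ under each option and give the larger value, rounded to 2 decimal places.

breed at age 2: R₀ = 0.72 × (3.4 + 0.24 × 4.4) = 0.72 × 4.4560 = 3.2083
delay to age 3: R₀ = 0.72 × (0.64 × 4.4) = 0.72 × 2.8160 = 2.0275
Higher: breed at age 2 (3.2083).

3.21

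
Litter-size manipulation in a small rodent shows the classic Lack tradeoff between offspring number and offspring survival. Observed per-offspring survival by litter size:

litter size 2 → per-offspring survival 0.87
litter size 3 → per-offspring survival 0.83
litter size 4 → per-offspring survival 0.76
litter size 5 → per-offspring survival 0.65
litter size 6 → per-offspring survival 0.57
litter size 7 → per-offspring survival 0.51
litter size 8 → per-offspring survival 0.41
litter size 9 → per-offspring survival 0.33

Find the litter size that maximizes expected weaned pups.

7

Expected weaned pups = c × s(c):
  c=2: 2 × 0.87 = 1.740
  c=3: 3 × 0.83 = 2.490
  c=4: 4 × 0.76 = 3.040
  c=5: 5 × 0.65 = 3.250
  c=6: 6 × 0.57 = 3.420
  c=7: 7 × 0.51 = 3.570
  c=8: 8 × 0.41 = 3.280
  c=9: 9 × 0.33 = 2.970
Maximum at c = 7 (3.570 weaned pups).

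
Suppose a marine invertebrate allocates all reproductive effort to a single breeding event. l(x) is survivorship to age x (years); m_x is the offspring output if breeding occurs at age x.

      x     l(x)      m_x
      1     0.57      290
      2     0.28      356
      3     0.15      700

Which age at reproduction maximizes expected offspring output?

1

Expected offspring if breeding at age x = l(x) × m_x:
  age 1: 0.57 × 290 = 165.300
  age 2: 0.28 × 356 = 99.680
  age 3: 0.15 × 700 = 105.000
Maximum at age 1 (165.300).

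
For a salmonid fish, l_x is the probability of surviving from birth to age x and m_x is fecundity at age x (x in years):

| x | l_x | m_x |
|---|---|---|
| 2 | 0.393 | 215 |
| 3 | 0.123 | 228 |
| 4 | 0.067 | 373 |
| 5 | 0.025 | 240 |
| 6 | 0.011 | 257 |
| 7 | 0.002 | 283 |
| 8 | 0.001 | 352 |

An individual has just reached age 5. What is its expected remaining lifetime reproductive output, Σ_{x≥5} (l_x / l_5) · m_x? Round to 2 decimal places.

389.80

l_5 = 0.025. Conditional survival from age 5 to x is l_x / l_5.
  x=5: (0.025/0.025) × 240 = 240.0000
  x=6: (0.011/0.025) × 257 = 113.0800
  x=7: (0.002/0.025) × 283 = 22.6400
  x=8: (0.001/0.025) × 352 = 14.0800
Sum = 240.0000 + 113.0800 + 22.6400 + 14.0800 = 389.8000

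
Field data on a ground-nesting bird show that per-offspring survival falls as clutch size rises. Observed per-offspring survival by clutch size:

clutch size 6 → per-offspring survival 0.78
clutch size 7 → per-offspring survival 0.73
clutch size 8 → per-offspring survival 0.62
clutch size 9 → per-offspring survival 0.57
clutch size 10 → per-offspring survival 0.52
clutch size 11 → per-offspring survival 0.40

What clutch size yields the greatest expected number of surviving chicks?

Expected surviving chicks = c × s(c):
  c=6: 6 × 0.78 = 4.680
  c=7: 7 × 0.73 = 5.110
  c=8: 8 × 0.62 = 4.960
  c=9: 9 × 0.57 = 5.130
  c=10: 10 × 0.52 = 5.200
  c=11: 11 × 0.40 = 4.400
Maximum at c = 10 (5.200 surviving chicks).

10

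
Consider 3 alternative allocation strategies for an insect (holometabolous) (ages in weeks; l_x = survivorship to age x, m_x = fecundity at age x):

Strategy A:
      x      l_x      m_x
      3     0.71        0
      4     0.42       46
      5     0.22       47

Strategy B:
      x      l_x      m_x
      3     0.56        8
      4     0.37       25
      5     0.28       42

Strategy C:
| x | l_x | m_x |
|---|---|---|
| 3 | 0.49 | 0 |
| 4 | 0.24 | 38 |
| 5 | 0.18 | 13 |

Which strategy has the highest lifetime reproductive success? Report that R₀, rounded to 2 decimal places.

Strategy A: R₀ = 0.71×0 + 0.42×46 + 0.22×47 = 29.6600
Strategy B: R₀ = 0.56×8 + 0.37×25 + 0.28×42 = 25.4900
Strategy C: R₀ = 0.49×0 + 0.24×38 + 0.18×13 = 11.4600
Highest R₀: strategy A with 29.6600.

29.66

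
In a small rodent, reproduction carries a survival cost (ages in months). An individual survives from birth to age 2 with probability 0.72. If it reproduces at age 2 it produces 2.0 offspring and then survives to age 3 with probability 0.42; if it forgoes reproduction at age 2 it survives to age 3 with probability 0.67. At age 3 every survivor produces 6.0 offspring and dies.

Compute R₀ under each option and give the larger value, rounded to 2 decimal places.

breed at age 2: R₀ = 0.72 × (2.0 + 0.42 × 6.0) = 0.72 × 4.5200 = 3.2544
delay to age 3: R₀ = 0.72 × (0.67 × 6.0) = 0.72 × 4.0200 = 2.8944
Higher: breed at age 2 (3.2544).

3.25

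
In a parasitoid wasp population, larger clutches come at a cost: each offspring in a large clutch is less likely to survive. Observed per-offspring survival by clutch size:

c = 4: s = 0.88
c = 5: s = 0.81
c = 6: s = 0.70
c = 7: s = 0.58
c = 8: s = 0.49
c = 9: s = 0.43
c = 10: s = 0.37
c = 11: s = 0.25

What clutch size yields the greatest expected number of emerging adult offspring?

6

Expected emerging adult offspring = c × s(c):
  c=4: 4 × 0.88 = 3.520
  c=5: 5 × 0.81 = 4.050
  c=6: 6 × 0.70 = 4.200
  c=7: 7 × 0.58 = 4.060
  c=8: 8 × 0.49 = 3.920
  c=9: 9 × 0.43 = 3.870
  c=10: 10 × 0.37 = 3.700
  c=11: 11 × 0.25 = 2.750
Maximum at c = 6 (4.200 emerging adult offspring).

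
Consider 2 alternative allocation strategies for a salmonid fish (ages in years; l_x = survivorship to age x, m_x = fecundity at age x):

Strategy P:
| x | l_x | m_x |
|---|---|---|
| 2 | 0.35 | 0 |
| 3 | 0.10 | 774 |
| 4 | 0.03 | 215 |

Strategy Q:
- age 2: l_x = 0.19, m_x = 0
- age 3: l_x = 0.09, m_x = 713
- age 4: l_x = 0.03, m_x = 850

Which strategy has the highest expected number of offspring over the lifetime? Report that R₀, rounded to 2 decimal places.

Strategy P: R₀ = 0.35×0 + 0.10×774 + 0.03×215 = 83.8500
Strategy Q: R₀ = 0.19×0 + 0.09×713 + 0.03×850 = 89.6700
Highest R₀: strategy Q with 89.6700.

89.67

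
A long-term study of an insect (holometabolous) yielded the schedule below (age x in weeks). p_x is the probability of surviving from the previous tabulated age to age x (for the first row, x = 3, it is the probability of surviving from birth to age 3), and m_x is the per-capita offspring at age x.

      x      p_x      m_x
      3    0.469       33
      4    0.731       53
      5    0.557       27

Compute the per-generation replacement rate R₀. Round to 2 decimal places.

38.80

Survivorship from birth: l_x = p_3·p_4·…·p_x.
  l_3 = 0.46900
  l_4 = 0.34284
  l_5 = 0.19096
R₀ = Σ l_x m_x:
  age 3: 0.46900 × 33 = 15.4770
  age 4: 0.34284 × 53 = 18.1705
  age 5: 0.19096 × 27 = 5.1559
R₀ = 15.4770 + 18.1705 + 5.1559 = 38.8034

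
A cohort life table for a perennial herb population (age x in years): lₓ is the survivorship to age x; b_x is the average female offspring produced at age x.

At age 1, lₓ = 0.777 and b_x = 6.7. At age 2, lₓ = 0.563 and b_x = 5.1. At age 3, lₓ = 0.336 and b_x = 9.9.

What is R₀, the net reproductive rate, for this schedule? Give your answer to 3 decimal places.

R₀ = Σ lₓ b_x:
  age 1: 0.777 × 6.7 = 5.2059
  age 2: 0.563 × 5.1 = 2.8713
  age 3: 0.336 × 9.9 = 3.3264
R₀ = 5.2059 + 2.8713 + 3.3264 = 11.4036

11.404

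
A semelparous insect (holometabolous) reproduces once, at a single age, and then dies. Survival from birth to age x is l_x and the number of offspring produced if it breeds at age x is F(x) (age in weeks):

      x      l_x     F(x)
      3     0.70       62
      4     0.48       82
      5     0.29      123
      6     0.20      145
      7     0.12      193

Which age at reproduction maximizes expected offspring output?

Expected offspring if breeding at age x = l_x × F(x):
  age 3: 0.70 × 62 = 43.400
  age 4: 0.48 × 82 = 39.360
  age 5: 0.29 × 123 = 35.670
  age 6: 0.20 × 145 = 29.000
  age 7: 0.12 × 193 = 23.160
Maximum at age 3 (43.400).

3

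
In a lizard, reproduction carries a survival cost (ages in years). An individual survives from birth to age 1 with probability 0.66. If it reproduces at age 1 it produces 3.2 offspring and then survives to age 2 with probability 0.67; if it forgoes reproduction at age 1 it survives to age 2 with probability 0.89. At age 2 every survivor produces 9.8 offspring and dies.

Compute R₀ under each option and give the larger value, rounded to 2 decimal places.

6.45

breed at age 1: R₀ = 0.66 × (3.2 + 0.67 × 9.8) = 0.66 × 9.7660 = 6.4456
delay to age 2: R₀ = 0.66 × (0.89 × 9.8) = 0.66 × 8.7220 = 5.7565
Higher: breed at age 1 (6.4456).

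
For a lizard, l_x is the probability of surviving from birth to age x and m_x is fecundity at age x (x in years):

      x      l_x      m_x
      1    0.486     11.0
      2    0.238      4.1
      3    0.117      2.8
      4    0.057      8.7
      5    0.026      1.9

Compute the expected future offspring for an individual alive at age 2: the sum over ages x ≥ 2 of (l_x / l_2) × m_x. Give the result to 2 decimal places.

l_2 = 0.238. Conditional survival from age 2 to x is l_x / l_2.
  x=2: (0.238/0.238) × 4.1 = 4.1000
  x=3: (0.117/0.238) × 2.8 = 1.3765
  x=4: (0.057/0.238) × 8.7 = 2.0836
  x=5: (0.026/0.238) × 1.9 = 0.2076
Sum = 4.1000 + 1.3765 + 2.0836 + 0.2076 = 7.7676

7.77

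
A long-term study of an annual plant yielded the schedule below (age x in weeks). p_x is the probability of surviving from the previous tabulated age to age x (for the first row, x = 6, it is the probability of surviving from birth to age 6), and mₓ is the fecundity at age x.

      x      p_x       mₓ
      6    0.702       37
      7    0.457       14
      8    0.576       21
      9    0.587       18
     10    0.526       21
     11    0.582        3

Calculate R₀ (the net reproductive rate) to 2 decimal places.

Survivorship from birth: l_x = p_6·p_7·…·p_x.
  l_6 = 0.70200
  l_7 = 0.32081
  l_8 = 0.18479
  l_9 = 0.10847
  l_10 = 0.05706
  l_11 = 0.03321
R₀ = Σ l_x mₓ:
  age 6: 0.70200 × 37 = 25.9740
  age 7: 0.32081 × 14 = 4.4913
  age 8: 0.18479 × 21 = 3.8806
  age 9: 0.10847 × 18 = 1.9525
  age 10: 0.05706 × 21 = 1.1983
  age 11: 0.03321 × 3 = 0.0996
R₀ = 25.9740 + 4.4913 + 3.8806 + 1.9525 + 1.1983 + 0.0996 = 37.5963

37.60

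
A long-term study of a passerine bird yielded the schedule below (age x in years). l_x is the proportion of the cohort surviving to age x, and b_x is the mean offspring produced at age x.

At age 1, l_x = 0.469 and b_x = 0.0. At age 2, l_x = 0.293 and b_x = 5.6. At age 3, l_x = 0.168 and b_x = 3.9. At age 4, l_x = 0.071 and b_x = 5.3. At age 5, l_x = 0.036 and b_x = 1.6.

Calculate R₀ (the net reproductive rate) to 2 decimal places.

2.73

R₀ = Σ l_x b_x:
  age 1: 0.469 × 0.0 = 0.0000
  age 2: 0.293 × 5.6 = 1.6408
  age 3: 0.168 × 3.9 = 0.6552
  age 4: 0.071 × 5.3 = 0.3763
  age 5: 0.036 × 1.6 = 0.0576
R₀ = 0.0000 + 1.6408 + 0.6552 + 0.3763 + 0.0576 = 2.7299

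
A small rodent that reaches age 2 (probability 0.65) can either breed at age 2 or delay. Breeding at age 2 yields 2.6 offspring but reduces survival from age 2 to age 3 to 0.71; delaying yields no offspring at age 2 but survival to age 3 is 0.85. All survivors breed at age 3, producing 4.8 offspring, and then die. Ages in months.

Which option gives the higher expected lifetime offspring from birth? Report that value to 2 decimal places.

breed at age 2: R₀ = 0.65 × (2.6 + 0.71 × 4.8) = 0.65 × 6.0080 = 3.9052
delay to age 3: R₀ = 0.65 × (0.85 × 4.8) = 0.65 × 4.0800 = 2.6520
Higher: breed at age 2 (3.9052).

3.91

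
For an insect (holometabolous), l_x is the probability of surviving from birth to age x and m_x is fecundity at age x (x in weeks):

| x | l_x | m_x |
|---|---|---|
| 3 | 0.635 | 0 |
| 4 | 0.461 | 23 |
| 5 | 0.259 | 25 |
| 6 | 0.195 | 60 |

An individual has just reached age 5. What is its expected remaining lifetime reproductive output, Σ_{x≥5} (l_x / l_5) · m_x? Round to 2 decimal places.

70.17

l_5 = 0.259. Conditional survival from age 5 to x is l_x / l_5.
  x=5: (0.259/0.259) × 25 = 25.0000
  x=6: (0.195/0.259) × 60 = 45.1737
Sum = 25.0000 + 45.1737 = 70.1737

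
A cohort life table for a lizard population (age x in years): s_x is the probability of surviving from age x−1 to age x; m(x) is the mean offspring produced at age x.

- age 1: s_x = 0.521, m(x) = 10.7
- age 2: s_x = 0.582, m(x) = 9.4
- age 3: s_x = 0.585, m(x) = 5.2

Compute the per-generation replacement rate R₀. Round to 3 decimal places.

9.347

Survivorship from birth: l_x = s_1·s_2·…·s_x.
  l_1 = 0.52100
  l_2 = 0.30322
  l_3 = 0.17738
R₀ = Σ l_x m(x):
  age 1: 0.52100 × 10.7 = 5.5747
  age 2: 0.30322 × 9.4 = 2.8503
  age 3: 0.17738 × 5.2 = 0.9224
R₀ = 5.5747 + 2.8503 + 0.9224 = 9.3473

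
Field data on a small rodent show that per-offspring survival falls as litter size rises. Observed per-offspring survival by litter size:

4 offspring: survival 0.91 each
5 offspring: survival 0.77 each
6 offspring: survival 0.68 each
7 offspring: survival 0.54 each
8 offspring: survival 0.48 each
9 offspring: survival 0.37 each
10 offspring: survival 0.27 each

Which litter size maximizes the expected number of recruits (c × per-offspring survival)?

6

Expected recruits = c × s(c):
  c=4: 4 × 0.91 = 3.640
  c=5: 5 × 0.77 = 3.850
  c=6: 6 × 0.68 = 4.080
  c=7: 7 × 0.54 = 3.780
  c=8: 8 × 0.48 = 3.840
  c=9: 9 × 0.37 = 3.330
  c=10: 10 × 0.27 = 2.700
Maximum at c = 6 (4.080 recruits).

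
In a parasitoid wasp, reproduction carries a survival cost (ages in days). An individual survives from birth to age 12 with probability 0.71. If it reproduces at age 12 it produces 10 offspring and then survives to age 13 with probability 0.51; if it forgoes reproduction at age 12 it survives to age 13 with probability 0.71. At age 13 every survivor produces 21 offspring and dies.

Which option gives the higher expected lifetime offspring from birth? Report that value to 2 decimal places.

breed at age 12: R₀ = 0.71 × (10 + 0.51 × 21) = 0.71 × 20.7100 = 14.7041
delay to age 13: R₀ = 0.71 × (0.71 × 21) = 0.71 × 14.9100 = 10.5861
Higher: breed at age 12 (14.7041).

14.70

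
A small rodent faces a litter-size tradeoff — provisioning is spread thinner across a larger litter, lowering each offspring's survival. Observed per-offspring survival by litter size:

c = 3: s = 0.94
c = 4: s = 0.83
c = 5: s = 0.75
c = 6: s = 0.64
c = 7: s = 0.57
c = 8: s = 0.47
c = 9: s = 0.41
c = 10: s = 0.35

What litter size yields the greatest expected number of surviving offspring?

7

Expected surviving offspring = c × s(c):
  c=3: 3 × 0.94 = 2.820
  c=4: 4 × 0.83 = 3.320
  c=5: 5 × 0.75 = 3.750
  c=6: 6 × 0.64 = 3.840
  c=7: 7 × 0.57 = 3.990
  c=8: 8 × 0.47 = 3.760
  c=9: 9 × 0.41 = 3.690
  c=10: 10 × 0.35 = 3.500
Maximum at c = 7 (3.990 surviving offspring).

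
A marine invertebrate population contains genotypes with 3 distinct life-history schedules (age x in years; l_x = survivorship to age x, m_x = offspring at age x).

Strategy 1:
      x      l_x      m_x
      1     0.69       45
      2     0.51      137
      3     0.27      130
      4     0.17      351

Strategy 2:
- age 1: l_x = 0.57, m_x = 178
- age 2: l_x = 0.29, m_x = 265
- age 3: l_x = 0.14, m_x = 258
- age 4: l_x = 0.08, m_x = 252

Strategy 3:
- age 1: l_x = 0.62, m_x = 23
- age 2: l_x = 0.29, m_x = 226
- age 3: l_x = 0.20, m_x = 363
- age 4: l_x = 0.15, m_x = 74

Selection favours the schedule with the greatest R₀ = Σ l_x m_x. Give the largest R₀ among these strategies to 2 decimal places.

234.59

Strategy 1: R₀ = 0.69×45 + 0.51×137 + 0.27×130 + 0.17×351 = 195.6900
Strategy 2: R₀ = 0.57×178 + 0.29×265 + 0.14×258 + 0.08×252 = 234.5900
Strategy 3: R₀ = 0.62×23 + 0.29×226 + 0.20×363 + 0.15×74 = 163.5000
Highest R₀: strategy 2 with 234.5900.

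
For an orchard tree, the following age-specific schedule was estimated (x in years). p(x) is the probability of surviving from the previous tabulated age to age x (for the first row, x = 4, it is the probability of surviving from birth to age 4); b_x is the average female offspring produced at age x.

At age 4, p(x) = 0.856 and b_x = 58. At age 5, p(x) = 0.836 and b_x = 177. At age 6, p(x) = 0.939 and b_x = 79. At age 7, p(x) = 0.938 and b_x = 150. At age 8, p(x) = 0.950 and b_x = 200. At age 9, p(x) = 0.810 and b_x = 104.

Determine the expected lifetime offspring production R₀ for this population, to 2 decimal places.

494.14

Survivorship from birth: l_x = p_4·p_5·…·p_x.
  l_4 = 0.85600
  l_5 = 0.71562
  l_6 = 0.67196
  l_7 = 0.63030
  l_8 = 0.59879
  l_9 = 0.48502
R₀ = Σ l_x b_x:
  age 4: 0.85600 × 58 = 49.6480
  age 5: 0.71562 × 177 = 126.6647
  age 6: 0.67196 × 79 = 53.0848
  age 7: 0.63030 × 150 = 94.5450
  age 8: 0.59879 × 200 = 119.7580
  age 9: 0.48502 × 104 = 50.4421
R₀ = 49.6480 + 126.6647 + 53.0848 + 94.5450 + 119.7580 + 50.4421 = 494.1427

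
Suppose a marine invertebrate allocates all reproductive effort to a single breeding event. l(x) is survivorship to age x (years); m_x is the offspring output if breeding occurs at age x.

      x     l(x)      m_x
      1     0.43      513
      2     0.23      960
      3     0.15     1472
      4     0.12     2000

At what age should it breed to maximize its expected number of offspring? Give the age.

4

Expected offspring if breeding at age x = l(x) × m_x:
  age 1: 0.43 × 513 = 220.590
  age 2: 0.23 × 960 = 220.800
  age 3: 0.15 × 1472 = 220.800
  age 4: 0.12 × 2000 = 240.000
Maximum at age 4 (240.000).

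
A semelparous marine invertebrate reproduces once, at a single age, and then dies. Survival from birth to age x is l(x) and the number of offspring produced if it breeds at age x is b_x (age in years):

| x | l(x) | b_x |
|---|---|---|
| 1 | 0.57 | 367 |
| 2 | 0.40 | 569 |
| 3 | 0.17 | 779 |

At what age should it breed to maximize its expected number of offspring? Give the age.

Expected offspring if breeding at age x = l(x) × b_x:
  age 1: 0.57 × 367 = 209.190
  age 2: 0.40 × 569 = 227.600
  age 3: 0.17 × 779 = 132.430
Maximum at age 2 (227.600).

2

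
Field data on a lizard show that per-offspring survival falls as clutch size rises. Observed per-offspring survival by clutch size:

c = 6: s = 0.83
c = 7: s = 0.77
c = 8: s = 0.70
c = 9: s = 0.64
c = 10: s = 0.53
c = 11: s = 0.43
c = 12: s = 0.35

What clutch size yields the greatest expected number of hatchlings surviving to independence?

Expected hatchlings surviving to independence = c × s(c):
  c=6: 6 × 0.83 = 4.980
  c=7: 7 × 0.77 = 5.390
  c=8: 8 × 0.70 = 5.600
  c=9: 9 × 0.64 = 5.760
  c=10: 10 × 0.53 = 5.300
  c=11: 11 × 0.43 = 4.730
  c=12: 12 × 0.35 = 4.200
Maximum at c = 9 (5.760 hatchlings surviving to independence).

9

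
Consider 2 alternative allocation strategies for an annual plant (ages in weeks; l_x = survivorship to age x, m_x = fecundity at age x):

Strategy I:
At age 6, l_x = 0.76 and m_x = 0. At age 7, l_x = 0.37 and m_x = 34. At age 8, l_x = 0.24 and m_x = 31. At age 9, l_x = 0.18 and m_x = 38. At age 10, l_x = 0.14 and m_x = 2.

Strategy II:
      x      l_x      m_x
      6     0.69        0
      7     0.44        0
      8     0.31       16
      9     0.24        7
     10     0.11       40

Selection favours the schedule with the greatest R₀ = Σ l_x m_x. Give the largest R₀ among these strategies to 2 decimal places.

27.14

Strategy I: R₀ = 0.76×0 + 0.37×34 + 0.24×31 + 0.18×38 + 0.14×2 = 27.1400
Strategy II: R₀ = 0.69×0 + 0.44×0 + 0.31×16 + 0.24×7 + 0.11×40 = 11.0400
Highest R₀: strategy I with 27.1400.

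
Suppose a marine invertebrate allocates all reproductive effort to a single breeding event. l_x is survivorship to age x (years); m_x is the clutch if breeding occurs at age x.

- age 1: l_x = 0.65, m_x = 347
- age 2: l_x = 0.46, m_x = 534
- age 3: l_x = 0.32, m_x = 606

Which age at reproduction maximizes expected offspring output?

2

Expected offspring if breeding at age x = l_x × m_x:
  age 1: 0.65 × 347 = 225.550
  age 2: 0.46 × 534 = 245.640
  age 3: 0.32 × 606 = 193.920
Maximum at age 2 (245.640).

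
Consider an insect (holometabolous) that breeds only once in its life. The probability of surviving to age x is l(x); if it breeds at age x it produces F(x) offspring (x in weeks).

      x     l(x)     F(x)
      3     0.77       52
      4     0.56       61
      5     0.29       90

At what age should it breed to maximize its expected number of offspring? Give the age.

3

Expected offspring if breeding at age x = l(x) × F(x):
  age 3: 0.77 × 52 = 40.040
  age 4: 0.56 × 61 = 34.160
  age 5: 0.29 × 90 = 26.100
Maximum at age 3 (40.040).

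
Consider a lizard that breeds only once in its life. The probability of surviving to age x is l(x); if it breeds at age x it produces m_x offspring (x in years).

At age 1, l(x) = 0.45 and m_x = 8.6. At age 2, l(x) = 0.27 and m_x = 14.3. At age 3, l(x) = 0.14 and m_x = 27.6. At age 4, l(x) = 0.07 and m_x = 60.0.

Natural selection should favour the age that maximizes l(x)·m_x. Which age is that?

4

Expected offspring if breeding at age x = l(x) × m_x:
  age 1: 0.45 × 8.6 = 3.870
  age 2: 0.27 × 14.3 = 3.861
  age 3: 0.14 × 27.6 = 3.864
  age 4: 0.07 × 60.0 = 4.200
Maximum at age 4 (4.200).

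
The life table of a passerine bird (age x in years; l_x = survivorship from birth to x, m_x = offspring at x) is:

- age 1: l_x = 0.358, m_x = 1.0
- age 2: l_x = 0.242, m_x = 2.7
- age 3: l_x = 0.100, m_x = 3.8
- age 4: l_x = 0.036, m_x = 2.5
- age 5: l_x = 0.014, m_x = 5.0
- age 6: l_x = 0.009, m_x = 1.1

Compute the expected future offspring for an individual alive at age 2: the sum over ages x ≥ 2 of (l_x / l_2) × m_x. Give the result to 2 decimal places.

4.97

l_2 = 0.242. Conditional survival from age 2 to x is l_x / l_2.
  x=2: (0.242/0.242) × 2.7 = 2.7000
  x=3: (0.100/0.242) × 3.8 = 1.5702
  x=4: (0.036/0.242) × 2.5 = 0.3719
  x=5: (0.014/0.242) × 5.0 = 0.2893
  x=6: (0.009/0.242) × 1.1 = 0.0409
Sum = 2.7000 + 1.5702 + 0.3719 + 0.2893 + 0.0409 = 4.9723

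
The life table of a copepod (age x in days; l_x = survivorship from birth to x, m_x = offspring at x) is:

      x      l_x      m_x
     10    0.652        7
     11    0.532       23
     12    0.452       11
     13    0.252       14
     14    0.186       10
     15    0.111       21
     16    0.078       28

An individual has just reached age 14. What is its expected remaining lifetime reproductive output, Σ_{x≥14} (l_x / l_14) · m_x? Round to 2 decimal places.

l_14 = 0.186. Conditional survival from age 14 to x is l_x / l_14.
  x=14: (0.186/0.186) × 10 = 10.0000
  x=15: (0.111/0.186) × 21 = 12.5323
  x=16: (0.078/0.186) × 28 = 11.7419
Sum = 10.0000 + 12.5323 + 11.7419 = 34.2742

34.27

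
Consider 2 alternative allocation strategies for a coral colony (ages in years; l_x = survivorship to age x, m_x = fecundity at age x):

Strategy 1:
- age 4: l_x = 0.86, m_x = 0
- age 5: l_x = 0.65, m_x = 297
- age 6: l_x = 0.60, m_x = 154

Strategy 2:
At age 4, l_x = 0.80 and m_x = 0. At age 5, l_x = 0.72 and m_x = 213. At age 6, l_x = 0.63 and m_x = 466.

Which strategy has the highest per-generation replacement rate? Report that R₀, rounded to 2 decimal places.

446.94

Strategy 1: R₀ = 0.86×0 + 0.65×297 + 0.60×154 = 285.4500
Strategy 2: R₀ = 0.80×0 + 0.72×213 + 0.63×466 = 446.9400
Highest R₀: strategy 2 with 446.9400.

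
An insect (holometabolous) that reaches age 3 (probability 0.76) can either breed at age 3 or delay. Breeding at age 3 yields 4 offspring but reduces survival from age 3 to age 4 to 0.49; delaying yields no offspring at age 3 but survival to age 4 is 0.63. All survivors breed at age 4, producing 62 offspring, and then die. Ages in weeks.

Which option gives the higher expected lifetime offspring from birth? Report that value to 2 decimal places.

29.69

breed at age 3: R₀ = 0.76 × (4 + 0.49 × 62) = 0.76 × 34.3800 = 26.1288
delay to age 4: R₀ = 0.76 × (0.63 × 62) = 0.76 × 39.0600 = 29.6856
Higher: delay to age 4 (29.6856).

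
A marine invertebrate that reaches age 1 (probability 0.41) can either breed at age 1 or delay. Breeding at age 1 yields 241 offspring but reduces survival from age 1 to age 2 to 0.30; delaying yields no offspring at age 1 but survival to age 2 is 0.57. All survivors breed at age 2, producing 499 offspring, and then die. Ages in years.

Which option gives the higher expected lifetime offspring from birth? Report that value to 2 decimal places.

breed at age 1: R₀ = 0.41 × (241 + 0.30 × 499) = 0.41 × 390.7000 = 160.1870
delay to age 2: R₀ = 0.41 × (0.57 × 499) = 0.41 × 284.4300 = 116.6163
Higher: breed at age 1 (160.1870).

160.19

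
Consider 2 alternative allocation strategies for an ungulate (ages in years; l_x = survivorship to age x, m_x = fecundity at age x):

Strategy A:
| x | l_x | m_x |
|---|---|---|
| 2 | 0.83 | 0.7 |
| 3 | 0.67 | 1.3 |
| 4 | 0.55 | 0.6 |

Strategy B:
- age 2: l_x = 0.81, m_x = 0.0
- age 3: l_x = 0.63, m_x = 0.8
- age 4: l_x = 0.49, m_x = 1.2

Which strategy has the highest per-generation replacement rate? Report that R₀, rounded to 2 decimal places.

Strategy A: R₀ = 0.83×0.7 + 0.67×1.3 + 0.55×0.6 = 1.7820
Strategy B: R₀ = 0.81×0.0 + 0.63×0.8 + 0.49×1.2 = 1.0920
Highest R₀: strategy A with 1.7820.

1.78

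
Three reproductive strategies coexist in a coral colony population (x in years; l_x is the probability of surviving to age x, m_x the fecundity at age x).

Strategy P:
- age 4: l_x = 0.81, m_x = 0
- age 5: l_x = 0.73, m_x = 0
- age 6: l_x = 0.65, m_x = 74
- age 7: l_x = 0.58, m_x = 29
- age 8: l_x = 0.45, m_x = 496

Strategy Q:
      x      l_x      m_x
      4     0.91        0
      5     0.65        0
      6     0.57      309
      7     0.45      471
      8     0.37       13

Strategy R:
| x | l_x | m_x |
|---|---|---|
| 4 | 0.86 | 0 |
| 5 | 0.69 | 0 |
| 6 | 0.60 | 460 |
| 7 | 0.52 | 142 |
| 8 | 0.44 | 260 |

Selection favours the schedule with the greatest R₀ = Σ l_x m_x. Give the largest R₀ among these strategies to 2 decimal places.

464.24

Strategy P: R₀ = 0.81×0 + 0.73×0 + 0.65×74 + 0.58×29 + 0.45×496 = 288.1200
Strategy Q: R₀ = 0.91×0 + 0.65×0 + 0.57×309 + 0.45×471 + 0.37×13 = 392.8900
Strategy R: R₀ = 0.86×0 + 0.69×0 + 0.60×460 + 0.52×142 + 0.44×260 = 464.2400
Highest R₀: strategy R with 464.2400.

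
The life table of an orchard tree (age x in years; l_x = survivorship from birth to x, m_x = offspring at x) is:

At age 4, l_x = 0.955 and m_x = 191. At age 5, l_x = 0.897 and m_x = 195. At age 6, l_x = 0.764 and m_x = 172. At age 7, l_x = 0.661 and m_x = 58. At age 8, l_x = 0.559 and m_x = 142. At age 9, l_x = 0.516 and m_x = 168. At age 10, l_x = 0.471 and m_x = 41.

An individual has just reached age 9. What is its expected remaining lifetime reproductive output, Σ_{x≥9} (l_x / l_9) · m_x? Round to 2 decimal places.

205.42

l_9 = 0.516. Conditional survival from age 9 to x is l_x / l_9.
  x=9: (0.516/0.516) × 168 = 168.0000
  x=10: (0.471/0.516) × 41 = 37.4244
Sum = 168.0000 + 37.4244 = 205.4244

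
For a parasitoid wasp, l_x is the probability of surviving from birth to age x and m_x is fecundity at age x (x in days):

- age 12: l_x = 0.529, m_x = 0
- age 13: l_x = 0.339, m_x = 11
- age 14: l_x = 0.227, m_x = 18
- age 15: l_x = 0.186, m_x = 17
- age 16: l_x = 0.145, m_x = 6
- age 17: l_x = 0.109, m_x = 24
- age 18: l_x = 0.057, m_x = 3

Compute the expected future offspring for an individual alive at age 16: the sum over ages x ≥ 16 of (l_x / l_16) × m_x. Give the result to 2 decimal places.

25.22

l_16 = 0.145. Conditional survival from age 16 to x is l_x / l_16.
  x=16: (0.145/0.145) × 6 = 6.0000
  x=17: (0.109/0.145) × 24 = 18.0414
  x=18: (0.057/0.145) × 3 = 1.1793
Sum = 6.0000 + 18.0414 + 1.1793 = 25.2207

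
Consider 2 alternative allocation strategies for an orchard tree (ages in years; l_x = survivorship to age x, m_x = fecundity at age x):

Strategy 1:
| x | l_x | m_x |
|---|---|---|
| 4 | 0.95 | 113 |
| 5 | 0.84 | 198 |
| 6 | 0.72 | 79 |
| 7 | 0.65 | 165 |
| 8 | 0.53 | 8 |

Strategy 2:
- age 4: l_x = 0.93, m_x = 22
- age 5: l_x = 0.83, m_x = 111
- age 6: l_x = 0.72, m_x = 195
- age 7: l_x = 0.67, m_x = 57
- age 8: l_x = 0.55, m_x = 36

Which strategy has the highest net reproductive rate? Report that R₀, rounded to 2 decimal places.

442.04

Strategy 1: R₀ = 0.95×113 + 0.84×198 + 0.72×79 + 0.65×165 + 0.53×8 = 442.0400
Strategy 2: R₀ = 0.93×22 + 0.83×111 + 0.72×195 + 0.67×57 + 0.55×36 = 310.9800
Highest R₀: strategy 1 with 442.0400.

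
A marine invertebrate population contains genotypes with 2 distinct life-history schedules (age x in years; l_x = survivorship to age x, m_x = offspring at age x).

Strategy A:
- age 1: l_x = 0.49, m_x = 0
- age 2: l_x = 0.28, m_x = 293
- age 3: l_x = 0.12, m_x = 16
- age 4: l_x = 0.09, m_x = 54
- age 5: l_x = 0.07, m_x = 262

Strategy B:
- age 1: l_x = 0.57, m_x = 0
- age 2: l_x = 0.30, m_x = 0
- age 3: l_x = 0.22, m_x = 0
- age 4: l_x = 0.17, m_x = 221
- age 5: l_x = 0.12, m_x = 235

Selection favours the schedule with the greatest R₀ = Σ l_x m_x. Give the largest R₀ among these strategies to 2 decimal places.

107.16

Strategy A: R₀ = 0.49×0 + 0.28×293 + 0.12×16 + 0.09×54 + 0.07×262 = 107.1600
Strategy B: R₀ = 0.57×0 + 0.30×0 + 0.22×0 + 0.17×221 + 0.12×235 = 65.7700
Highest R₀: strategy A with 107.1600.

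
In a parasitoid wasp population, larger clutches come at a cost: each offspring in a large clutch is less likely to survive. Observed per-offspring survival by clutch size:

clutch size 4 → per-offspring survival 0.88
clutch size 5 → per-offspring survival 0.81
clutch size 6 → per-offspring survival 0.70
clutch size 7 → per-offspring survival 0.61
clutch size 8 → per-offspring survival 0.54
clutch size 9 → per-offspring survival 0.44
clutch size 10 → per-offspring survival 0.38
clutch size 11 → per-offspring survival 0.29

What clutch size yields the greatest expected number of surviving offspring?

Expected surviving offspring = c × s(c):
  c=4: 4 × 0.88 = 3.520
  c=5: 5 × 0.81 = 4.050
  c=6: 6 × 0.70 = 4.200
  c=7: 7 × 0.61 = 4.270
  c=8: 8 × 0.54 = 4.320
  c=9: 9 × 0.44 = 3.960
  c=10: 10 × 0.38 = 3.800
  c=11: 11 × 0.29 = 3.190
Maximum at c = 8 (4.320 surviving offspring).

8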